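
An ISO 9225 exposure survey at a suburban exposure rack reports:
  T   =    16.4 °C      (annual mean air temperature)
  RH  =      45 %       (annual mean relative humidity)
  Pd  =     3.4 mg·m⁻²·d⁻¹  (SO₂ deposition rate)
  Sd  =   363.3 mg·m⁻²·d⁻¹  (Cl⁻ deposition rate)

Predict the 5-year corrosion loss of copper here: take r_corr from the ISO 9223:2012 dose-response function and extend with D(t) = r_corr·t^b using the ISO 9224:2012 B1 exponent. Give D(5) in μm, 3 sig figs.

copper: f(T) = -0.080·(T−10) [T>10 °C] = -0.5120
  Pd branch = 0.0053·Pd^0.26·e^(0.059·RH+f) = 0.06211 μm/a
  Cl⁻ term: 0.01025·363.3^0.27·exp(0.036·45+0.049·16.4) = 0.5683
  sum: 0.06211 + 0.5683 → r_corr = 0.6304 μm/a
Long-term exponent b (ISO 9224 Table 2, B1) = 0.667
  D(5) = 0.6304 × 5^0.667 = 0.6304 × 2.926 = 1.844 μm

D(5) = 1.84 μm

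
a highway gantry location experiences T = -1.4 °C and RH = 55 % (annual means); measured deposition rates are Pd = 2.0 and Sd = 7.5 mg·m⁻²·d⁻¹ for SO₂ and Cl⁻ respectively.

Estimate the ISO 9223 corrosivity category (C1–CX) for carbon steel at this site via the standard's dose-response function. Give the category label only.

carbon steel: temperature factor f = +0.150·(-11.4) = -1.7100
  SO₂ term: 1.77·2.0^0.52·exp(0.02·55-1.7100) = 1.379
  Sd branch = 0.102·Sd^0.62·e^(0.033·RH+0.04·T) = 2.066 μm/a
  sum: 1.379 + 2.066 → r_corr = 3.445 μm/a
ISO 9223 Table 2 (carbon steel): 1.3 < 3.44 ≤ 25 μm/a ⇒ C2

C2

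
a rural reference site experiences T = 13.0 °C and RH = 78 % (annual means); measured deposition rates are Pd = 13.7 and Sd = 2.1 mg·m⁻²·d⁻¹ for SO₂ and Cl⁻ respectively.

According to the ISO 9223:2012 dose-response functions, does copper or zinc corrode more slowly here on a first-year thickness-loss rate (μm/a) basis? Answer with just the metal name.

copper

copper: temperature factor f = -0.080·(3.0) = -0.2400
  Pd branch = 0.0053·Pd^0.26·e^(0.059·RH+f) = 0.8208 μm/a
  Sd branch = 0.01025·Sd^0.27·e^(0.036·RH+0.049·T) = 0.3925 μm/a
  sum: 0.8208 + 0.3925 → r_corr = 1.213 μm/a
zinc: temperature factor f = -0.071·(3.0) = -0.2130
  Pd branch = 0.0129·Pd^0.44·e^(0.046·RH+f) = 1.193 μm/a
  Sd branch = 0.0175·Sd^0.57·e^(0.008·RH+0.085·T) = 0.1505 μm/a
  sum: 1.193 + 0.1505 → r_corr = 1.343 μm/a
Ordering by μm/a: zinc (1.34) > copper (1.21)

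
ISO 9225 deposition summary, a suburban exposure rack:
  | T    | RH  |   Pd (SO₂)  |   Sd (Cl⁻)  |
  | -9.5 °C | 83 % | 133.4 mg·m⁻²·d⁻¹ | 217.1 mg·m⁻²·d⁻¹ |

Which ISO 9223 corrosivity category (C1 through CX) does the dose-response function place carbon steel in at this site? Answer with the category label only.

C3

carbon steel: temperature factor f = +0.150·(-19.5) = -2.9250
  SO₂ term: 1.77·133.4^0.52·exp(0.02·83-2.9250) = 6.363
  Cl⁻ term: 0.102·217.1^0.62·exp(0.033·83+0.04·-9.5) = 30.33
  sum: 6.363 + 30.33 → r_corr = 36.69 μm/a
Category bounds: 25…50 μm/a bracket r_corr ⇒ C3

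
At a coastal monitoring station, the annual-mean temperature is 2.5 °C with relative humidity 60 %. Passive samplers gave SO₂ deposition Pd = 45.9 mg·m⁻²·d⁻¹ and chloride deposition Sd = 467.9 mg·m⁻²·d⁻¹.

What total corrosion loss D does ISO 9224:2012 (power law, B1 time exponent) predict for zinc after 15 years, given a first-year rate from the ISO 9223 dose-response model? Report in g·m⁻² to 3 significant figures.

D(15) = 128 g·m⁻²

zinc: f(T) = +0.038·(T−10) [T≤10 °C] = -0.2850
  Pd branch = 0.0129·Pd^0.44·e^(0.046·RH+f) = 0.8254 μm/a
  Sd branch = 0.0175·Sd^0.57·e^(0.008·RH+0.085·T) = 1.164 μm/a
  sum: 0.8254 + 1.164 → r_corr = 1.989 μm/a
Long-term exponent b (ISO 9224 Table 2, B1) = 0.813
  D(15) = 1.989 × 15^0.813 = 1.989 × 9.04 = 17.98 μm
  Mass loss = 17.98 μm × 7.14 g/cm³ = 128.4 g·m⁻²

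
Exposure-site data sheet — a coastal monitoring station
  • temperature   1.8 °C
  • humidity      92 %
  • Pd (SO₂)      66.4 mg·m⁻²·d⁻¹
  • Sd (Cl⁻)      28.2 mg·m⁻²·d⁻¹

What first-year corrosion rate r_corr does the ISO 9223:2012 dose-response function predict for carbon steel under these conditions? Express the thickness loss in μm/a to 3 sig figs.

carbon steel: temperature factor f = +0.150·(-8.2) = -1.2300
  SO₂ term: 1.77·66.4^0.52·exp(0.02·92-1.2300) = 28.87
  Cl⁻ term: 0.102·28.2^0.62·exp(0.033·92+0.04·1.8) = 18.09
  sum: 28.87 + 18.09 → r_corr = 46.96 μm/a

r_corr = 47.0 μm/a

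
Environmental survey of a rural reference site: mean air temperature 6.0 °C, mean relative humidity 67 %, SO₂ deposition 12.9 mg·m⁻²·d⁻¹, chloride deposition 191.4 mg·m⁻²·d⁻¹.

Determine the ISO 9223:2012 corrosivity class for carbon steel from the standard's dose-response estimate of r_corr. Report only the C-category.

C3

carbon steel: T≤10 °C ⇒ hinge +0.150·(6.0−10) = -0.6000
  sulphur-dioxide contribution → 14.02 μm/a
  chloride contribution → 30.75 μm/a
  total first-year rate 44.77 μm/a
ISO 9223 Table 2 (carbon steel): 25 < 44.8 ≤ 50 μm/a ⇒ C3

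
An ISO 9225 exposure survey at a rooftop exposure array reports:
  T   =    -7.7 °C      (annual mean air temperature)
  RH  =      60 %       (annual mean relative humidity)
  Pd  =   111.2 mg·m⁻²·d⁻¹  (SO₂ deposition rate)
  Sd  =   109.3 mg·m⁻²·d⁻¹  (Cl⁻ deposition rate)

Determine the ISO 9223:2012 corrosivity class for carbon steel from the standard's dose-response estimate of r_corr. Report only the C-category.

carbon steel: f(T) = +0.150·(T−10) [T≤10 °C] = -2.6550
  sulphur-dioxide contribution → 4.787 μm/a
  chloride contribution → 9.97 μm/a
  total first-year rate 14.76 μm/a
14.8 μm/a falls in (1.3, 25] for carbon steel → category C2

C2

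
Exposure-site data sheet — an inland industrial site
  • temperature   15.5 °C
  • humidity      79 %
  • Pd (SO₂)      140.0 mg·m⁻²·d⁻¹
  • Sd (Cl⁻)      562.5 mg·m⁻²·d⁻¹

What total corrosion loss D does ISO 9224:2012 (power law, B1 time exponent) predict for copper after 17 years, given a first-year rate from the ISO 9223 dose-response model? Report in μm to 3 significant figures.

D(17) = 22.4 μm

copper: f(T) = -0.080·(T−10) [T>10 °C] = -0.4400
  SO₂ term: 0.0053·140.0^0.26·exp(0.059·79-0.4400) = 1.304
  Cl⁻ term: 0.01025·562.5^0.27·exp(0.036·79+0.049·15.5) = 2.081
  r_corr = 1.304 + 2.081 = 3.385 μm/a
Long-term exponent b (ISO 9224 Table 2, B1) = 0.667
  D(17) = 3.385 × 17^0.667 = 3.385 × 6.618 = 22.4 μm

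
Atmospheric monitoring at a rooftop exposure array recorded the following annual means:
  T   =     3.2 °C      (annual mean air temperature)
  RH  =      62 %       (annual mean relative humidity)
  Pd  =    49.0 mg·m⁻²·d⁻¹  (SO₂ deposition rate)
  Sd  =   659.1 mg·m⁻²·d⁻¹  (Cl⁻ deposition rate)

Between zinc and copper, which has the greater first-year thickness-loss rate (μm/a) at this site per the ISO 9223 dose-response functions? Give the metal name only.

zinc

zinc: temperature factor f = +0.038·(-6.8) = -0.2584
  SO₂ term: 0.0129·49.0^0.44·exp(0.046·62-0.2584) = 0.9564
  Sd branch = 0.0175·Sd^0.57·e^(0.008·RH+0.085·T) = 1.525 μm/a
  sum: 0.9564 + 1.525 → r_corr = 2.482 μm/a
copper: temperature factor f = +0.126·(-6.8) = -0.8568
  SO₂ term: 0.0053·49.0^0.26·exp(0.059·62-0.8568) = 0.24
  Cl⁻ term: 0.01025·659.1^0.27·exp(0.036·62+0.049·3.2) = 0.6446
  sum: 0.24 + 0.6446 → r_corr = 0.8846 μm/a
Ordering by μm/a: zinc (2.48) > copper (0.885)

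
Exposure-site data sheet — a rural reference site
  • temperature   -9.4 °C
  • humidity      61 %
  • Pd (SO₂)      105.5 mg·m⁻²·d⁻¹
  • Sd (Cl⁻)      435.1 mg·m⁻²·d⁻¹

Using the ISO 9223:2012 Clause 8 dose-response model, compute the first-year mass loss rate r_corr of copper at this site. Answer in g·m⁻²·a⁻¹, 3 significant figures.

r_corr = 3.19 g·m⁻²·a⁻¹

copper: T≤10 °C ⇒ hinge +0.126·(-9.4−10) = -2.4444
  Pd branch = 0.0053·Pd^0.26·e^(0.059·RH+f) = 0.05646 μm/a
  Sd branch = 0.01025·Sd^0.27·e^(0.036·RH+0.049·T) = 0.2998 μm/a
  sum: 0.05646 + 0.2998 → r_corr = 0.3563 μm/a
Convert to mass loss: 0.3563 μm/a × 8.96 g/cm³ = 3.192 g·m⁻²·a⁻¹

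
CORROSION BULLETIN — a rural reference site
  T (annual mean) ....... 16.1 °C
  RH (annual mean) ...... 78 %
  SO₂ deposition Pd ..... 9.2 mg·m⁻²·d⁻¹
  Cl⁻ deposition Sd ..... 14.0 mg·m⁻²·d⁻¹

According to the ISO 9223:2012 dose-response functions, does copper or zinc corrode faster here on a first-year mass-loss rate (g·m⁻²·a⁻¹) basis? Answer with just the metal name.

copper: f(T) = -0.080·(T−10) [T>10 °C] = -0.4880
  Pd branch = 0.0053·Pd^0.26·e^(0.059·RH+f) = 0.5775 μm/a
  Cl⁻ term: 0.01025·14.0^0.27·exp(0.036·78+0.049·16.1) = 0.7626
  r_corr = 0.5775 + 0.7626 = 1.34 μm/a
  mass loss = 1.34 μm/a × 8.96 g/cm³ = 12.01 g·m⁻²·a⁻¹
zinc: f(T) = -0.071·(T−10) [T>10 °C] = -0.4331
  SO₂ term: 0.0129·9.2^0.44·exp(0.046·78-0.4331) = 0.8032
  Sd branch = 0.0175·Sd^0.57·e^(0.008·RH+0.085·T) = 0.5776 μm/a
  sum: 0.8032 + 0.5776 → r_corr = 1.381 μm/a
  mass loss = 1.381 μm/a × 7.14 g/cm³ = 9.859 g·m⁻²·a⁻¹
Ordering by g·m⁻²·a⁻¹: copper (12) > zinc (9.86)

copper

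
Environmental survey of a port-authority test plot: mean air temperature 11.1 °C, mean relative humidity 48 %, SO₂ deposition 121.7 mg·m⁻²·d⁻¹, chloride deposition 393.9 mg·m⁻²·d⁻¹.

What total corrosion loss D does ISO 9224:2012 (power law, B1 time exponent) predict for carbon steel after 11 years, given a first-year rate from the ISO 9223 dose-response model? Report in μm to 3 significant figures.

carbon steel: temperature factor f = -0.054·(1.1) = -0.0594
  sulphur-dioxide contribution → 52.9 μm/a
  chloride contribution → 31.51 μm/a
  ⇒ r_corr(carbon steel) = 84.41 μm/a
ISO 9224: D(t) = r_corr · t^b with b = 0.523 (carbon steel, B1)
  D(11) = 84.41 × 11^0.523 = 84.41 × 3.505 = 295.8 μm

D(11) = 296 μm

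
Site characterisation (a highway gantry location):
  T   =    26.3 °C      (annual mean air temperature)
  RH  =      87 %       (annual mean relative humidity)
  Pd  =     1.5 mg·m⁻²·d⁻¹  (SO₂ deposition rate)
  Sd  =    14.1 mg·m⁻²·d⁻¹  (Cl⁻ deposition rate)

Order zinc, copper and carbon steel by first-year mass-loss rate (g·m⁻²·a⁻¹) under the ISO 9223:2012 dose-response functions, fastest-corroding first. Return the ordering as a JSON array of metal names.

["carbon steel", "copper", "zinc"]

zinc: T>10 °C ⇒ hinge -0.071·(26.3−10) = -1.1573
  SO₂ term: 0.0129·1.5^0.44·exp(0.046·87-1.1573) = 0.2652
  Cl⁻ term: 0.0175·14.1^0.57·exp(0.008·87+0.085·26.3) = 1.483
  r_corr = 0.2652 + 1.483 = 1.748 μm/a
  mass loss = 1.748 μm/a × 7.14 g/cm³ = 12.48 g·m⁻²·a⁻¹
copper: temperature factor f = -0.080·(16.3) = -1.3040
  Pd branch = 0.0053·Pd^0.26·e^(0.059·RH+f) = 0.271 μm/a
  Cl⁻ term: 0.01025·14.1^0.27·exp(0.036·87+0.049·26.3) = 1.741
  sum: 0.271 + 1.741 → r_corr = 2.012 μm/a
  mass loss = 2.012 μm/a × 8.96 g/cm³ = 18.03 g·m⁻²·a⁻¹
carbon steel: T>10 °C ⇒ hinge -0.054·(26.3−10) = -0.8802
  SO₂ term: 1.77·1.5^0.52·exp(0.02·87-0.8802) = 5.164
  Cl⁻ term: 0.102·14.1^0.62·exp(0.033·87+0.04·26.3) = 26.6
  r_corr = 5.164 + 26.6 = 31.76 μm/a
  mass loss = 31.76 μm/a × 7.85 g/cm³ = 249.3 g·m⁻²·a⁻¹
Ordering by g·m⁻²·a⁻¹: carbon steel (249) > copper (18) > zinc (12.5)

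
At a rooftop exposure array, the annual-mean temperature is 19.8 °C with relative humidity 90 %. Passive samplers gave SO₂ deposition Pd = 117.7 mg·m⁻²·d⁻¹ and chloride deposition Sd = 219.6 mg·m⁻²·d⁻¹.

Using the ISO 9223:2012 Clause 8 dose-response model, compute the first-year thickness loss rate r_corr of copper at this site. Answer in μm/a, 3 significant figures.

r_corr = 4.65 μm/a

copper: temperature factor f = -0.080·(9.8) = -0.7840
  Pd branch = 0.0053·Pd^0.26·e^(0.059·RH+f) = 1.692 μm/a
  Cl⁻ term: 0.01025·219.6^0.27·exp(0.036·90+0.049·19.8) = 2.961
  r_corr = 1.692 + 2.961 = 4.653 μm/a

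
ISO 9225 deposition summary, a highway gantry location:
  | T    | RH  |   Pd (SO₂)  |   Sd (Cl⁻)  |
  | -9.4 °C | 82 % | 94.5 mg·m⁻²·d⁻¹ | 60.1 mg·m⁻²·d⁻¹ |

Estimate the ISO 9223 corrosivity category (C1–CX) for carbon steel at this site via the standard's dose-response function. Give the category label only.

carbon steel: T≤10 °C ⇒ hinge +0.150·(-9.4−10) = -2.9100
  sulphur-dioxide contribution → 5.292 μm/a
  chloride contribution → 13.29 μm/a
  ⇒ r_corr(carbon steel) = 18.58 μm/a
ISO 9223 Table 2 (carbon steel): 1.3 < 18.6 ≤ 25 μm/a ⇒ C2

C2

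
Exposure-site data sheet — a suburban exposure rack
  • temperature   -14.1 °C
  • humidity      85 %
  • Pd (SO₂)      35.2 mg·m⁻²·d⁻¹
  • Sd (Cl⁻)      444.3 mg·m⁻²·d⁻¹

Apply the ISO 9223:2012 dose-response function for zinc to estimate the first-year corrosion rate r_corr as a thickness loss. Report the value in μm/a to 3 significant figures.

r_corr = 1.57 μm/a

zinc: f(T) = +0.038·(T−10) [T≤10 °C] = -0.9158
  Pd branch = 0.0129·Pd^0.44·e^(0.046·RH+f) = 1.234 μm/a
  Sd branch = 0.0175·Sd^0.57·e^(0.008·RH+0.085·T) = 0.3365 μm/a
  sum: 1.234 + 0.3365 → r_corr = 1.571 μm/a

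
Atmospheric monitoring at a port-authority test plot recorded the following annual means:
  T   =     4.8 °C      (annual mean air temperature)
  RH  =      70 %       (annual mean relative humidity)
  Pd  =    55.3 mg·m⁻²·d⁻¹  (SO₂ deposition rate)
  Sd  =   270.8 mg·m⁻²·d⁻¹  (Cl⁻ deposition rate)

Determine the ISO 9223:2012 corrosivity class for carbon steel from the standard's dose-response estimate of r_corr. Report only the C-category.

carbon steel: T≤10 °C ⇒ hinge +0.150·(4.8−10) = -0.7800
  SO₂ term: 1.77·55.3^0.52·exp(0.02·70-0.7800) = 26.51
  Cl⁻ term: 0.102·270.8^0.62·exp(0.033·70+0.04·4.8) = 40.13
  r_corr = 26.51 + 40.13 = 66.64 μm/a
ISO 9223 Table 2 (carbon steel): 50 < 66.6 ≤ 80 μm/a ⇒ C4

C4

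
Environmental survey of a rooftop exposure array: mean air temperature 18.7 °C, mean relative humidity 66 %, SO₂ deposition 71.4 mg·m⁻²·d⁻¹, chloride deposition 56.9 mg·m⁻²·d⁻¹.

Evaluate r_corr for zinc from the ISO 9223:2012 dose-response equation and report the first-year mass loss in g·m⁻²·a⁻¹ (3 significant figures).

r_corr = 17.2 g·m⁻²·a⁻¹

zinc: f(T) = -0.071·(T−10) [T>10 °C] = -0.6177
  SO₂ term: 0.0129·71.4^0.44·exp(0.046·66-0.6177) = 0.9473
  Sd branch = 0.0175·Sd^0.57·e^(0.008·RH+0.085·T) = 1.456 μm/a
  sum: 0.9473 + 1.456 → r_corr = 2.403 μm/a
Convert to mass loss: 2.403 μm/a × 7.14 g/cm³ = 17.16 g·m⁻²·a⁻¹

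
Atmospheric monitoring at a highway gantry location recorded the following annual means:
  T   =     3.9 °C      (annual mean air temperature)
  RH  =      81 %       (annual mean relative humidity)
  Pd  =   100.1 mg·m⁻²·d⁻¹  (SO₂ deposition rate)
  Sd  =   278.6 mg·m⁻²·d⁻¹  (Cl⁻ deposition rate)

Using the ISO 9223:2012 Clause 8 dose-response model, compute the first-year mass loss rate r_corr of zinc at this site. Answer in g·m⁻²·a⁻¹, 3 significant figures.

r_corr = 31.3 g·m⁻²·a⁻¹

zinc: f(T) = +0.038·(T−10) [T≤10 °C] = -0.2318
  sulphur-dioxide contribution → 3.223 μm/a
  chloride contribution → 1.154 μm/a
  ⇒ r_corr(zinc) = 4.377 μm/a
Convert to mass loss: 4.377 μm/a × 7.14 g/cm³ = 31.25 g·m⁻²·a⁻¹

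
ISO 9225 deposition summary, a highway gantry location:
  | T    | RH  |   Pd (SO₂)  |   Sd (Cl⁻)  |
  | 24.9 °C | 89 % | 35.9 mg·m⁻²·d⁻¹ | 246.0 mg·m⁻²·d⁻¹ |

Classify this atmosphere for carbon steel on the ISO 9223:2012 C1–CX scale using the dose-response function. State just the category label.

carbon steel: f(T) = -0.054·(T−10) [T>10 °C] = -0.8046
  Pd branch = 1.77·Pd^0.52·e^(0.02·RH+f) = 30.22 μm/a
  Cl⁻ term: 0.102·246.0^0.62·exp(0.033·89+0.04·24.9) = 158.1
  sum: 30.22 + 158.1 → r_corr = 188.4 μm/a
Category bounds: 80…200 μm/a bracket r_corr ⇒ C5

C5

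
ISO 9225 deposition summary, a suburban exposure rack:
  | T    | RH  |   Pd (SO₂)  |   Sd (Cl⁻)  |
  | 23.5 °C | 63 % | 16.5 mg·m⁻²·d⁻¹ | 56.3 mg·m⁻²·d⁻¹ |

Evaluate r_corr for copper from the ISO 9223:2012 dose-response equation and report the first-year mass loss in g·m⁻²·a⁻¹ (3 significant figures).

copper: temperature factor f = -0.080·(13.5) = -1.0800
  sulphur-dioxide contribution → 0.1535 μm/a
  chloride contribution → 0.9299 μm/a
  ⇒ r_corr(copper) = 1.083 μm/a
Convert to mass loss: 1.083 μm/a × 8.96 g/cm³ = 9.707 g·m⁻²·a⁻¹

r_corr = 9.71 g·m⁻²·a⁻¹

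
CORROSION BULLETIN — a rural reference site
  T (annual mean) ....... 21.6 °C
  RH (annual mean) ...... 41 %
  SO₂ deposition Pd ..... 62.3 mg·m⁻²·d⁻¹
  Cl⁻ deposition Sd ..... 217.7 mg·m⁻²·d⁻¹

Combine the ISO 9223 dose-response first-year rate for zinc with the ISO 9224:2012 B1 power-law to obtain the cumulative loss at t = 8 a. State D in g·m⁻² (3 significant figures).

D(8) = 136 g·m⁻²

zinc: temperature factor f = -0.071·(11.6) = -0.8236
  sulphur-dioxide contribution → 0.2299 μm/a
  chloride contribution → 3.277 μm/a
  total first-year rate 3.507 μm/a
Long-term exponent b (ISO 9224 Table 2, B1) = 0.813
  D(8) = 3.507 × 8^0.813 = 3.507 × 5.423 = 19.01 μm
  Mass loss = 19.01 μm × 7.14 g/cm³ = 135.8 g·m⁻²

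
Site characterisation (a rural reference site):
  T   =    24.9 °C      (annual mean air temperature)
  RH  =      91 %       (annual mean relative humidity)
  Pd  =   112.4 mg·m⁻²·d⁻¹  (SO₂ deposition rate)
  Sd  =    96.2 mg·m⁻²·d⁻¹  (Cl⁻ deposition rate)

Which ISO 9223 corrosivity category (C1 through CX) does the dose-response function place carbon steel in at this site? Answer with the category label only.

C5

carbon steel: T>10 °C ⇒ hinge -0.054·(24.9−10) = -0.8046
  sulphur-dioxide contribution → 56.93 μm/a
  chloride contribution → 94.39 μm/a
  total first-year rate 151.3 μm/a
151 μm/a falls in (80, 200] for carbon steel → category C5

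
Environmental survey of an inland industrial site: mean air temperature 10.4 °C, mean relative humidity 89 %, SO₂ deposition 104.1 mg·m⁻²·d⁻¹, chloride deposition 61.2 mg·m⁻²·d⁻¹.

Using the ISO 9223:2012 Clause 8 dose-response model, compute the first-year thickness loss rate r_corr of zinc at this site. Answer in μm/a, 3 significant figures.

r_corr = 6.71 μm/a

zinc: f(T) = -0.071·(T−10) [T>10 °C] = -0.0284
  sulphur-dioxide contribution → 5.807 μm/a
  chloride contribution → 0.9008 μm/a
  ⇒ r_corr(zinc) = 6.708 μm/a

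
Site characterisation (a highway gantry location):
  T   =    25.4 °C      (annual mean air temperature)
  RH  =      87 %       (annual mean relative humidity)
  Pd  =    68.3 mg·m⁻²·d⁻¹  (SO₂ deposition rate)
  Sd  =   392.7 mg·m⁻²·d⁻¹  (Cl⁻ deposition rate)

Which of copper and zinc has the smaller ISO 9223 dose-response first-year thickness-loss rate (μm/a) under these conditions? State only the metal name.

copper: temperature factor f = -0.080·(15.4) = -1.2320
  SO₂ term: 0.0053·68.3^0.26·exp(0.059·87-1.2320) = 0.786
  Cl⁻ term: 0.01025·392.7^0.27·exp(0.036·87+0.049·25.4) = 4.091
  r_corr = 0.786 + 4.091 = 4.877 μm/a
zinc: f(T) = -0.071·(T−10) [T>10 °C] = -1.0934
  SO₂ term: 0.0129·68.3^0.44·exp(0.046·87-1.0934) = 1.517
  Sd branch = 0.0175·Sd^0.57·e^(0.008·RH+0.085·T) = 9.153 μm/a
  sum: 1.517 + 9.153 → r_corr = 10.67 μm/a
Ordering by μm/a: zinc (10.7) > copper (4.88)

copper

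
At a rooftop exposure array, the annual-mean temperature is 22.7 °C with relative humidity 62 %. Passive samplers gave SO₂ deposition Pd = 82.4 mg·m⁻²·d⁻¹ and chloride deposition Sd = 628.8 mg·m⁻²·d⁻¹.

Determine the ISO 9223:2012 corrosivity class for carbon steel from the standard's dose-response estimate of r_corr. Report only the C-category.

C5

carbon steel: temperature factor f = -0.054·(12.7) = -0.6858
  Pd branch = 1.77·Pd^0.52·e^(0.02·RH+f) = 30.55 μm/a
  Sd branch = 0.102·Sd^0.62·e^(0.033·RH+0.04·T) = 106.3 μm/a
  sum: 30.55 + 106.3 → r_corr = 136.9 μm/a
ISO 9223 Table 2 (carbon steel): 80 < 137 ≤ 200 μm/a ⇒ C5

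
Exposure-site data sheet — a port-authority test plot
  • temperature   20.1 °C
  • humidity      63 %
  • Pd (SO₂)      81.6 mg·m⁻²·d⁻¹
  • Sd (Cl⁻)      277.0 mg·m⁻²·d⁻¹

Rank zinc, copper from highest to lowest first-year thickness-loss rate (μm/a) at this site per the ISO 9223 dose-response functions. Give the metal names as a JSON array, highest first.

zinc: temperature factor f = -0.071·(10.1) = -0.7171
  sulphur-dioxide contribution → 0.7923 μm/a
  chloride contribution → 3.946 μm/a
  ⇒ r_corr(zinc) = 4.738 μm/a
copper: temperature factor f = -0.080·(10.1) = -0.8080
  sulphur-dioxide contribution → 0.3053 μm/a
  chloride contribution → 1.21 μm/a
  ⇒ r_corr(copper) = 1.516 μm/a
Ordering by μm/a: zinc (4.74) > copper (1.52)

["zinc", "copper"]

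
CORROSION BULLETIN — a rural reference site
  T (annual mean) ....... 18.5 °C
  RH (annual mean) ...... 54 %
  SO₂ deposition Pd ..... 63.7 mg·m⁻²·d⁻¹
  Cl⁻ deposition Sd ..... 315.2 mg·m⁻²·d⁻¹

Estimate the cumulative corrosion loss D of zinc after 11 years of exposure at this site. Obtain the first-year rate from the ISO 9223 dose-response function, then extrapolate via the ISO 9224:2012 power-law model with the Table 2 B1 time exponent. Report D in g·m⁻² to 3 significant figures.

D(11) = 199 g·m⁻²

zinc: f(T) = -0.071·(T−10) [T>10 °C] = -0.6035
  Pd branch = 0.0129·Pd^0.44·e^(0.046·RH+f) = 0.5261 μm/a
  Cl⁻ term: 0.0175·315.2^0.57·exp(0.008·54+0.085·18.5) = 3.45
  sum: 0.5261 + 3.45 → r_corr = 3.976 μm/a
Power-law: D(11) = r_corr · 11^0.813
  D(11) = 3.976 × 11^0.813 = 3.976 × 7.025 = 27.93 μm
  Mass loss = 27.93 μm × 7.14 g/cm³ = 199.4 g·m⁻²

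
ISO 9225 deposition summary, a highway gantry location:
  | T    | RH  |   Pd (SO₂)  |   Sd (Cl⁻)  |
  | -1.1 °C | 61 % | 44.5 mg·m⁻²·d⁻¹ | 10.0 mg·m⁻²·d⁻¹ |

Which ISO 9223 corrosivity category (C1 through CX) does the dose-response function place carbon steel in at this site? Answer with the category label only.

C2

carbon steel: T≤10 °C ⇒ hinge +0.150·(-1.1−10) = -1.6650
  SO₂ term: 1.77·44.5^0.52·exp(0.02·61-1.6650) = 8.163
  Cl⁻ term: 0.102·10.0^0.62·exp(0.033·61+0.04·-1.1) = 3.046
  sum: 8.163 + 3.046 → r_corr = 11.21 μm/a
11.2 μm/a falls in (1.3, 25] for carbon steel → category C2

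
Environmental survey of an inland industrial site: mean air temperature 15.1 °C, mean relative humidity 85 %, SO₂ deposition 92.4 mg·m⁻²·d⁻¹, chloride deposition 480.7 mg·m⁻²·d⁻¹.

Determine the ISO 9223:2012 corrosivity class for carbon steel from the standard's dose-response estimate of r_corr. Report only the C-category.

CX

carbon steel: temperature factor f = -0.054·(5.1) = -0.2754
  Pd branch = 1.77·Pd^0.52·e^(0.02·RH+f) = 77.41 μm/a
  Sd branch = 0.102·Sd^0.62·e^(0.033·RH+0.04·T) = 141.9 μm/a
  r_corr = 77.41 + 141.9 = 219.3 μm/a
Category bounds: 200…700 μm/a bracket r_corr ⇒ CX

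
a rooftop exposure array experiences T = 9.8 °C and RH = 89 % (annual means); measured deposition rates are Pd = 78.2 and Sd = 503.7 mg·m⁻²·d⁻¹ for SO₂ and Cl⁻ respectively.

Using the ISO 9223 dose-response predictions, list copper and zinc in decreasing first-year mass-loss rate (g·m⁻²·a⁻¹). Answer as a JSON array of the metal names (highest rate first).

["zinc", "copper"]

copper: T≤10 °C ⇒ hinge +0.126·(9.8−10) = -0.0252
  Pd branch = 0.0053·Pd^0.26·e^(0.059·RH+f) = 3.062 μm/a
  Cl⁻ term: 0.01025·503.7^0.27·exp(0.036·89+0.049·9.8) = 2.189
  r_corr = 3.062 + 2.189 = 5.252 μm/a
  mass loss = 5.252 μm/a × 8.96 g/cm³ = 47.06 g·m⁻²·a⁻¹
zinc: T≤10 °C ⇒ hinge +0.038·(9.8−10) = -0.0076
  SO₂ term: 0.0129·78.2^0.44·exp(0.046·89-0.0076) = 5.228
  Cl⁻ term: 0.0175·503.7^0.57·exp(0.008·89+0.085·9.8) = 2.846
  r_corr = 5.228 + 2.846 = 8.074 μm/a
  mass loss = 8.074 μm/a × 7.14 g/cm³ = 57.65 g·m⁻²·a⁻¹
Ordering by g·m⁻²·a⁻¹: zinc (57.6) > copper (47.1)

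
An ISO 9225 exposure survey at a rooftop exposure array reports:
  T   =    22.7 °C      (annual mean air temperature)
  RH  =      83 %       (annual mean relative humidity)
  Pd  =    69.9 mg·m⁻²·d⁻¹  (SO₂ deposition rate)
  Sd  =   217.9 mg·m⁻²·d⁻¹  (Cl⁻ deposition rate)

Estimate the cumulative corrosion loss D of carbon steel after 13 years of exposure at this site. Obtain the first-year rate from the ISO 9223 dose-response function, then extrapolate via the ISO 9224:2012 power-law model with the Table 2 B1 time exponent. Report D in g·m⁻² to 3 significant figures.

D(13) = 4.59e+03 g·m⁻²

carbon steel: T>10 °C ⇒ hinge -0.054·(22.7−10) = -0.6858
  Pd branch = 1.77·Pd^0.52·e^(0.02·RH+f) = 42.68 μm/a
  Cl⁻ term: 0.102·217.9^0.62·exp(0.033·83+0.04·22.7) = 110.2
  sum: 42.68 + 110.2 → r_corr = 152.9 μm/a
ISO 9224: D(t) = r_corr · t^b with b = 0.523 (carbon steel, B1)
  D(13) = 152.9 × 13^0.523 = 152.9 × 3.825 = 584.7 μm
  Mass loss = 584.7 μm × 7.85 g/cm³ = 4590 g·m⁻²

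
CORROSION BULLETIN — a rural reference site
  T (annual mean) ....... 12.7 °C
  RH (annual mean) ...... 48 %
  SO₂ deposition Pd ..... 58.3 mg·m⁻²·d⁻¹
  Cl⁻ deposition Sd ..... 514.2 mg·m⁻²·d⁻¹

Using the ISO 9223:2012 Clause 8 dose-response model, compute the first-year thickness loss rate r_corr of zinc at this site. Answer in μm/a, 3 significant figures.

r_corr = 3.23 μm/a

zinc: temperature factor f = -0.071·(2.7) = -0.1917
  sulphur-dioxide contribution → 0.5796 μm/a
  chloride contribution → 2.654 μm/a
  total first-year rate 3.234 μm/a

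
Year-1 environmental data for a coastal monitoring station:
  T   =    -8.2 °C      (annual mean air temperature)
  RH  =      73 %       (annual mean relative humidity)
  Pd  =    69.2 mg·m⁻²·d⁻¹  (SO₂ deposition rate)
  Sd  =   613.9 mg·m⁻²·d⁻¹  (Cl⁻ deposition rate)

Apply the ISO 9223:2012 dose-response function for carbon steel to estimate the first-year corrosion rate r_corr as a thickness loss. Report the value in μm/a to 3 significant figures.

r_corr = 48.3 μm/a

carbon steel: f(T) = +0.150·(T−10) [T≤10 °C] = -2.7300
  sulphur-dioxide contribution → 4.501 μm/a
  chloride contribution → 43.75 μm/a
  total first-year rate 48.25 μm/a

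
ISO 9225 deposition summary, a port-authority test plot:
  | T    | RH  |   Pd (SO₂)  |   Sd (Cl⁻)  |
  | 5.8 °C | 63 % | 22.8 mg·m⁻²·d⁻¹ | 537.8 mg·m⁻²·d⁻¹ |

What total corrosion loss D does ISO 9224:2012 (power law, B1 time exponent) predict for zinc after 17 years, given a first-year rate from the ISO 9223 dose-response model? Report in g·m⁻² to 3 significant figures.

D(17) = 178 g·m⁻²

zinc: T≤10 °C ⇒ hinge +0.038·(5.8−10) = -0.1596
  sulphur-dioxide contribution → 0.7895 μm/a
  chloride contribution → 1.708 μm/a
  ⇒ r_corr(zinc) = 2.497 μm/a
ISO 9224: D(t) = r_corr · t^b with b = 0.813 (zinc, B1)
  D(17) = 2.497 × 17^0.813 = 2.497 × 10.01 = 25 μm
  Mass loss = 25 μm × 7.14 g/cm³ = 178.5 g·m⁻²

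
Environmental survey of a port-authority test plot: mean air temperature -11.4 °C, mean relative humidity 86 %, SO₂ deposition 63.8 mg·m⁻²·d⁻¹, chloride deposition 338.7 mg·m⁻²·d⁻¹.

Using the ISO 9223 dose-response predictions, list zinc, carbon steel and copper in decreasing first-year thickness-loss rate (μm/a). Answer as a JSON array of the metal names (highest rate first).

zinc: temperature factor f = +0.038·(-21.4) = -0.8132
  sulphur-dioxide contribution → 1.86 μm/a
  chloride contribution → 0.3656 μm/a
  ⇒ r_corr(zinc) = 2.226 μm/a
carbon steel: temperature factor f = +0.150·(-21.4) = -3.2100
  sulphur-dioxide contribution → 3.462 μm/a
  chloride contribution → 40.89 μm/a
  ⇒ r_corr(carbon steel) = 44.35 μm/a
copper: T≤10 °C ⇒ hinge +0.126·(-11.4−10) = -2.6964
  sulphur-dioxide contribution → 0.1683 μm/a
  chloride contribution → 0.6248 μm/a
  ⇒ r_corr(copper) = 0.7931 μm/a
Ordering by μm/a: carbon steel (44.3) > zinc (2.23) > copper (0.793)

["carbon steel", "zinc", "copper"]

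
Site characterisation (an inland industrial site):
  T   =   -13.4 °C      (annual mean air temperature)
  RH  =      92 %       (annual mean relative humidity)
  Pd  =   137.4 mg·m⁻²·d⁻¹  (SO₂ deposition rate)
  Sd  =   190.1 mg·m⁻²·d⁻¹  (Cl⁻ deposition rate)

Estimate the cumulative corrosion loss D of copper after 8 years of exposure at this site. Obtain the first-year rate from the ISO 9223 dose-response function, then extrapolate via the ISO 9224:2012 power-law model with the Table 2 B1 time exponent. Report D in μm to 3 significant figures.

D(8) = 3.32 μm

copper: temperature factor f = +0.126·(-23.4) = -2.9484
  SO₂ term: 0.0053·137.4^0.26·exp(0.059·92-2.9484) = 0.2275
  Sd branch = 0.01025·Sd^0.27·e^(0.036·RH+0.049·T) = 0.6016 μm/a
  sum: 0.2275 + 0.6016 → r_corr = 0.8291 μm/a
Power-law: D(8) = r_corr · 8^0.667
  D(8) = 0.8291 × 8^0.667 = 0.8291 × 4.003 = 3.319 μm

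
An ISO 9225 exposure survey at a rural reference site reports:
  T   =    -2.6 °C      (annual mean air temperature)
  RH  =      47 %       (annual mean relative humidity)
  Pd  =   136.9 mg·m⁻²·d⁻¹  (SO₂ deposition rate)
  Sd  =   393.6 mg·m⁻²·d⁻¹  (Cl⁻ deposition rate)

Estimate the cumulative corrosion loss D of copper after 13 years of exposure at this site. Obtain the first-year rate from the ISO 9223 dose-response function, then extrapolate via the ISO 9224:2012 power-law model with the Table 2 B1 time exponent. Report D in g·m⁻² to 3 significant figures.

D(13) = 15.3 g·m⁻²

copper: T≤10 °C ⇒ hinge +0.126·(-2.6−10) = -1.5876
  SO₂ term: 0.0053·136.9^0.26·exp(0.059·47-1.5876) = 0.06231
  Cl⁻ term: 0.01025·393.6^0.27·exp(0.036·47+0.049·-2.6) = 0.246
  sum: 0.06231 + 0.246 → r_corr = 0.3083 μm/a
Long-term exponent b (ISO 9224 Table 2, B1) = 0.667
  D(13) = 0.3083 × 13^0.667 = 0.3083 × 5.534 = 1.706 μm
  Mass loss = 1.706 μm × 8.96 g/cm³ = 15.28 g·m⁻²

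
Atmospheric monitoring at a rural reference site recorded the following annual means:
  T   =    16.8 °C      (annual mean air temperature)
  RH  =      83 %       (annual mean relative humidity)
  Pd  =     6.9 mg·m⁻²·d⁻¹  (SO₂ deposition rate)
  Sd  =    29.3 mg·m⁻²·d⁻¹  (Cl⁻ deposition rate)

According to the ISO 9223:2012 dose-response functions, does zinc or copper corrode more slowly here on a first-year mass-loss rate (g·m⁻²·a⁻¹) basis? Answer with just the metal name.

zinc

zinc: temperature factor f = -0.071·(6.8) = -0.4828
  Pd branch = 0.0129·Pd^0.44·e^(0.046·RH+f) = 0.8475 μm/a
  Sd branch = 0.0175·Sd^0.57·e^(0.008·RH+0.085·T) = 0.9721 μm/a
  r_corr = 0.8475 + 0.9721 = 1.82 μm/a
  mass loss = 1.82 μm/a × 7.14 g/cm³ = 12.99 g·m⁻²·a⁻¹
copper: T>10 °C ⇒ hinge -0.080·(16.8−10) = -0.5440
  SO₂ term: 0.0053·6.9^0.26·exp(0.059·83-0.5440) = 0.6806
  Sd branch = 0.01025·Sd^0.27·e^(0.036·RH+0.049·T) = 1.153 μm/a
  r_corr = 0.6806 + 1.153 = 1.834 μm/a
  mass loss = 1.834 μm/a × 8.96 g/cm³ = 16.43 g·m⁻²·a⁻¹
Ordering by g·m⁻²·a⁻¹: copper (16.4) > zinc (13)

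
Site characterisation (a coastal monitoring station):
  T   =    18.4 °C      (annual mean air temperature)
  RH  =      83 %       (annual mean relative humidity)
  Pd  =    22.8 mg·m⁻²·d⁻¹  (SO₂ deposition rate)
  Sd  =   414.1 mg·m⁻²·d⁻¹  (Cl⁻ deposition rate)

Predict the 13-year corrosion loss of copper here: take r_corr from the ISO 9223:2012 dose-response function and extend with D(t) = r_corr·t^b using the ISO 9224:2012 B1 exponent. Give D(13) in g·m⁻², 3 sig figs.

D(13) = 167 g·m⁻²

copper: T>10 °C ⇒ hinge -0.080·(18.4−10) = -0.6720
  SO₂ term: 0.0053·22.8^0.26·exp(0.059·83-0.6720) = 0.817
  Sd branch = 0.01025·Sd^0.27·e^(0.036·RH+0.049·T) = 2.55 μm/a
  r_corr = 0.817 + 2.55 = 3.367 μm/a
Power-law: D(13) = r_corr · 13^0.667
  D(13) = 3.367 × 13^0.667 = 3.367 × 5.534 = 18.63 μm
  Mass loss = 18.63 μm × 8.96 g/cm³ = 166.9 g·m⁻²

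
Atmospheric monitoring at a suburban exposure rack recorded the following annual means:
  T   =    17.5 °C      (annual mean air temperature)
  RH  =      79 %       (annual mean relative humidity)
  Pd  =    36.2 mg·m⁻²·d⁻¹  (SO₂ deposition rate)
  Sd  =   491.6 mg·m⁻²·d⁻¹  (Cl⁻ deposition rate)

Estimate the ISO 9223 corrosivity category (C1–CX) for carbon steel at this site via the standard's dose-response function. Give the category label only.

C5

carbon steel: temperature factor f = -0.054·(7.5) = -0.4050
  sulphur-dioxide contribution → 37.05 μm/a
  chloride contribution → 129.9 μm/a
  ⇒ r_corr(carbon steel) = 167 μm/a
167 μm/a falls in (80, 200] for carbon steel → category C5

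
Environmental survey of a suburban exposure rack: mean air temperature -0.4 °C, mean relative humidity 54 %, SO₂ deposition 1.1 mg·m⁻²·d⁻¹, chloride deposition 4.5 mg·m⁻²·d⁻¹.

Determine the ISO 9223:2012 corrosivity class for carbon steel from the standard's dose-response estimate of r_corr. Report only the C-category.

C2

carbon steel: temperature factor f = +0.150·(-10.4) = -1.5600
  SO₂ term: 1.77·1.1^0.52·exp(0.02·54-1.5600) = 1.151
  Cl⁻ term: 0.102·4.5^0.62·exp(0.033·54+0.04·-0.4) = 1.516
  sum: 1.151 + 1.516 → r_corr = 2.666 μm/a
Category bounds: 1.3…25 μm/a bracket r_corr ⇒ C2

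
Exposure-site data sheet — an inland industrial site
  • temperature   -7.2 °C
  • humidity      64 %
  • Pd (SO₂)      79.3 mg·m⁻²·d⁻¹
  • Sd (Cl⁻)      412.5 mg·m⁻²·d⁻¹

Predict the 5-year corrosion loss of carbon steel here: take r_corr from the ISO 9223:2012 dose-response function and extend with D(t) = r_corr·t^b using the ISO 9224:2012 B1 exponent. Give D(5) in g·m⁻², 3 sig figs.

carbon steel: temperature factor f = +0.150·(-17.2) = -2.5800
  sulphur-dioxide contribution → 4.688 μm/a
  chloride contribution → 26.44 μm/a
  total first-year rate 31.13 μm/a
Power-law: D(5) = r_corr · 5^0.523
  D(5) = 31.13 × 5^0.523 = 31.13 × 2.32 = 72.24 μm
  Mass loss = 72.24 μm × 7.85 g/cm³ = 567.1 g·m⁻²

D(5) = 567 g·m⁻²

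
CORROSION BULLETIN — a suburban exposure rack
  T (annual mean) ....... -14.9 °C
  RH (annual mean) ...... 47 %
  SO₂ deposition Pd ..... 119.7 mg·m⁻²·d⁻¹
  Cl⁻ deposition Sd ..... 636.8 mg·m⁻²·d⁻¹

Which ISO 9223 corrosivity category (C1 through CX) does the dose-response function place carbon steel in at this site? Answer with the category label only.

C2

carbon steel: f(T) = +0.150·(T−10) [T≤10 °C] = -3.7350
  Pd branch = 1.77·Pd^0.52·e^(0.02·RH+f) = 1.302 μm/a
  Sd branch = 0.102·Sd^0.62·e^(0.033·RH+0.04·T) = 14.52 μm/a
  r_corr = 1.302 + 14.52 = 15.82 μm/a
ISO 9223 Table 2 (carbon steel): 1.3 < 15.8 ≤ 25 μm/a ⇒ C2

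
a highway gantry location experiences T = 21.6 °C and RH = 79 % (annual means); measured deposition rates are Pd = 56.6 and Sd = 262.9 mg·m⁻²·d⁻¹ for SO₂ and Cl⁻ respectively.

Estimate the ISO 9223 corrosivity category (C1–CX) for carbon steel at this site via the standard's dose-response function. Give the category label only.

C5

carbon steel: temperature factor f = -0.054·(11.6) = -0.6264
  sulphur-dioxide contribution → 37.46 μm/a
  chloride contribution → 103.8 μm/a
  ⇒ r_corr(carbon steel) = 141.3 μm/a
141 μm/a falls in (80, 200] for carbon steel → category C5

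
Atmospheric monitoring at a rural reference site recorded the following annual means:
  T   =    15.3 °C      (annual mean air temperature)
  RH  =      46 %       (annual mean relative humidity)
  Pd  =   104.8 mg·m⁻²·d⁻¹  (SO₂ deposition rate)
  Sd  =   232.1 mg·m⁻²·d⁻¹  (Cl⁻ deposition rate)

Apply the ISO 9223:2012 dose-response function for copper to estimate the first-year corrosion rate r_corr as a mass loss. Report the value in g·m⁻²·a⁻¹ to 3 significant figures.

copper: T>10 °C ⇒ hinge -0.080·(15.3−10) = -0.4240
  SO₂ term: 0.0053·104.8^0.26·exp(0.059·46-0.4240) = 0.1754
  Cl⁻ term: 0.01025·232.1^0.27·exp(0.036·46+0.049·15.3) = 0.4946
  sum: 0.1754 + 0.4946 → r_corr = 0.67 μm/a
Convert to mass loss: 0.67 μm/a × 8.96 g/cm³ = 6.003 g·m⁻²·a⁻¹

r_corr = 6.00 g·m⁻²·a⁻¹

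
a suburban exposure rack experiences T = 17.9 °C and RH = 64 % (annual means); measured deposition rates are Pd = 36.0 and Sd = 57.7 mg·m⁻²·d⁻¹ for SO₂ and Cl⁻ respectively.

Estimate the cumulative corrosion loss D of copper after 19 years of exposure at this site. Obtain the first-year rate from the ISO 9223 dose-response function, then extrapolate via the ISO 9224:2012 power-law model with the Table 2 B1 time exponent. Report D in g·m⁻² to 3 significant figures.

copper: T>10 °C ⇒ hinge -0.080·(17.9−10) = -0.6320
  SO₂ term: 0.0053·36.0^0.26·exp(0.059·64-0.6320) = 0.3121
  Sd branch = 0.01025·Sd^0.27·e^(0.036·RH+0.049·T) = 0.7375 μm/a
  sum: 0.3121 + 0.7375 → r_corr = 1.05 μm/a
Long-term exponent b (ISO 9224 Table 2, B1) = 0.667
  D(19) = 1.05 × 19^0.667 = 1.05 × 7.127 = 7.481 μm
  Mass loss = 7.481 μm × 8.96 g/cm³ = 67.03 g·m⁻²

D(19) = 67.0 g·m⁻²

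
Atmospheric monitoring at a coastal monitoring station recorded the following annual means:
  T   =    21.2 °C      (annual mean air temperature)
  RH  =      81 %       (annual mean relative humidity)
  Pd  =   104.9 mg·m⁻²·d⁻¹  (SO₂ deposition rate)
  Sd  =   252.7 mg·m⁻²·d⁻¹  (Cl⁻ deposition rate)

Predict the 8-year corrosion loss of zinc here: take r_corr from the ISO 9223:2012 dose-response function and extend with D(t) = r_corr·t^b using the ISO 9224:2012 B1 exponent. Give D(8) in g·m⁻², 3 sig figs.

zinc: temperature factor f = -0.071·(11.2) = -0.7952
  Pd branch = 0.0129·Pd^0.44·e^(0.046·RH+f) = 1.873 μm/a
  Cl⁻ term: 0.0175·252.7^0.57·exp(0.008·81+0.085·21.2) = 4.748
  r_corr = 1.873 + 4.748 = 6.621 μm/a
Long-term exponent b (ISO 9224 Table 2, B1) = 0.813
  D(8) = 6.621 × 8^0.813 = 6.621 × 5.423 = 35.91 μm
  Mass loss = 35.91 μm × 7.14 g/cm³ = 256.4 g·m⁻²

D(8) = 256 g·m⁻²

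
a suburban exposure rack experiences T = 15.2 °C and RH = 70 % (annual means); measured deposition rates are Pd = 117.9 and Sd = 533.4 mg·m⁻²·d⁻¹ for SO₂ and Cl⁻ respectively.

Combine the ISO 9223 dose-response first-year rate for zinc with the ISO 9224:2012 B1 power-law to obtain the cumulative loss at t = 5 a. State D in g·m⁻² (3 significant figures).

D(5) = 154 g·m⁻²

zinc: temperature factor f = -0.071·(5.2) = -0.3692
  Pd branch = 0.0129·Pd^0.44·e^(0.046·RH+f) = 1.82 μm/a
  Cl⁻ term: 0.0175·533.4^0.57·exp(0.008·70+0.085·15.2) = 3.997
  sum: 1.82 + 3.997 → r_corr = 5.818 μm/a
Power-law: D(5) = r_corr · 5^0.813
  D(5) = 5.818 × 5^0.813 = 5.818 × 3.701 = 21.53 μm
  Mass loss = 21.53 μm × 7.14 g/cm³ = 153.7 g·m⁻²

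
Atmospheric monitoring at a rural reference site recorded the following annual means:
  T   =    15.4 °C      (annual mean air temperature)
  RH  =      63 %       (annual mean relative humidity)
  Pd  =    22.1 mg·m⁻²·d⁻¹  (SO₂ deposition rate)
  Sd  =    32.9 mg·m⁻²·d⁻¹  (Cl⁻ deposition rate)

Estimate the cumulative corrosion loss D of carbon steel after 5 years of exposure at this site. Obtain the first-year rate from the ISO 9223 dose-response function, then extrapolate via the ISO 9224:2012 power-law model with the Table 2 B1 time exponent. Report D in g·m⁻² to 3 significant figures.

D(5) = 665 g·m⁻²

carbon steel: f(T) = -0.054·(T−10) [T>10 °C] = -0.2916
  SO₂ term: 1.77·22.1^0.52·exp(0.02·63-0.2916) = 23.31
  Sd branch = 0.102·Sd^0.62·e^(0.033·RH+0.04·T) = 13.17 μm/a
  r_corr = 23.31 + 13.17 = 36.49 μm/a
Long-term exponent b (ISO 9224 Table 2, B1) = 0.523
  D(5) = 36.49 × 5^0.523 = 36.49 × 2.32 = 84.67 μm
  Mass loss = 84.67 μm × 7.85 g/cm³ = 664.6 g·m⁻²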